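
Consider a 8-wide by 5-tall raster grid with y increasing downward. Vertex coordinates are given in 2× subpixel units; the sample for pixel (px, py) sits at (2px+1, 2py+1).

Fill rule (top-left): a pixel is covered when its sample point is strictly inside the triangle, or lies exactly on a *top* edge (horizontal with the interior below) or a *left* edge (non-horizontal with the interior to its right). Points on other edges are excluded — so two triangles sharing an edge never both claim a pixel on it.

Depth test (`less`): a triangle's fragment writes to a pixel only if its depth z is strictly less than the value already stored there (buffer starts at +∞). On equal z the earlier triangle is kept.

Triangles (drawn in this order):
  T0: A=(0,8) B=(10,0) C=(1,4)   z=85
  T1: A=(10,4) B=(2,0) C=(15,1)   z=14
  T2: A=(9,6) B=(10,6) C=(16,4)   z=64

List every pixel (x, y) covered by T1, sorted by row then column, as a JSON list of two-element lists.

T0:
  2·area = 32  (B↔C swapped to make it positive)
  edge (0, 8)→(1, 4): d=(1,-4) top-left  bias=+0
  edge (1, 4)→(10, 0): d=(9,-4) top-left  bias=+0
  edge (10, 0)→(0, 8): d=(-10,8) right/bottom  bias=-1
    (2,1)@(5, 3): e=[15,7,10] → █
    (3,1)@(7, 3): e=[23,15,-6] → ·
    (0,2)@(1, 5): e=[1,9,22] → █
    (1,2)@(3, 5): e=[9,17,6] → █
    (2,2)@(5, 5): e=[17,25,-10] → ·
    (0,3)@(1, 7): e=[3,27,2] → █
    (1,3)@(3, 7): e=[11,35,-14] → ·
    (0,4)@(1, 9): e=[5,45,-18] → ·
  covered (4 px):
    · · · · · · · ·
    · · █ · · · · ·
    █ █ · · · · · ·
    █ · · · · · · ·
    · · · · · · · ·
T1:
  2·area = 44
  edge (10, 4)→(2, 0): d=(-8,-4) top-left  bias=+0
  edge (2, 0)→(15, 1): d=(13,1) right/bottom  bias=-1
  edge (15, 1)→(10, 4): d=(-5,3) right/bottom  bias=-1
    (2,0)@(5, 1): e=[4,10,30] → █
    (3,0)@(7, 1): e=[12,8,24] → █
    (4,0)@(9, 1): e=[20,6,18] → █
    (5,0)@(11, 1): e=[28,4,12] → █
    (6,0)@(13, 1): e=[36,2,6] → █
    (7,0)@(15, 1): e=[44,0,0] → ·  [on edge]
    (2,1)@(5, 3): e=[-12,36,20] → ·
    (3,1)@(7, 3): e=[-4,34,14] → ·
    (4,1)@(9, 3): e=[4,32,8] → █
    (6,1)@(13, 3): e=[20,28,-4] → ·
    (4,2)@(9, 5): e=[-12,58,-2] → ·
    (5,2)@(11, 5): e=[-4,56,-8] → ·
    (2,3)@(5, 7): e=[-44,88,0] → ·  [on edge]
  covered (7 px):
    · · █ █ █ █ █ ·
    · · · · █ █ · ·
    · · · · · · · ·
    · · · · · · · ·
    · · · · · · · ·
T2:
  2·area = 2  (B↔C swapped to make it positive)
  edge (9, 6)→(16, 4): d=(7,-2) top-left  bias=+0
  edge (16, 4)→(10, 6): d=(-6,2) right/bottom  bias=-1
  edge (10, 6)→(9, 6): d=(-1,0) right/bottom  bias=-1
    (6,2)@(13, 5): e=[1,0,1] → ·  [on edge]
    (3,3)@(7, 7): e=[3,0,-1] → ·  [on edge]
    (0,4)@(1, 9): e=[5,0,-3] → ·  [on edge]
  covered (0 px):
    · · · · · · · ·
    · · · · · · · ·
    · · · · · · · ·
    · · · · · · · ·
    · · · · · · · ·

Result: [[2,0],[3,0],[4,0],[5,0],[6,0],[4,1],[5,1]]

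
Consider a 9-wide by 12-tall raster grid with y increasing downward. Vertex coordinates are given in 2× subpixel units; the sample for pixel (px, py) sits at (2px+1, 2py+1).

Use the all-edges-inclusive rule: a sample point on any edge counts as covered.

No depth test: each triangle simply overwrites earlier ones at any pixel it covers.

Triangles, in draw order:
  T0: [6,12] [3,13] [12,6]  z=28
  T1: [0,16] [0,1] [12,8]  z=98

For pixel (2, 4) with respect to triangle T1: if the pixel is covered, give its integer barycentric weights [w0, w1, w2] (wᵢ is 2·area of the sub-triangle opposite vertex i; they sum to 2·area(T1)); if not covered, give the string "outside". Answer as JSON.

T0:
  2·area = 12
  edge (6, 12)→(3, 13): d=(-3,1) inclusive
  edge (3, 13)→(12, 6): d=(9,-7) inclusive
  edge (12, 6)→(6, 12): d=(-6,6) inclusive
    (8,0)@(17, 1): e=[22,-10,0] → ·  [on edge]
    (7,1)@(15, 3): e=[18,-6,0] → ·  [on edge]
    (6,2)@(13, 5): e=[14,-2,0] → ·  [on edge]
    (5,3)@(11, 7): e=[10,2,0] → #  [on edge]
    (6,3)@(13, 7): e=[8,16,-12] → ·
    (4,4)@(9, 9): e=[6,6,0] → #  [on edge]
    (5,4)@(11, 9): e=[4,20,-12] → ·
    (7,4)@(15, 9): e=[0,48,-36] → ·  [on edge]
    (3,5)@(7, 11): e=[2,10,0] → #  [on edge]
    (4,5)@(9, 11): e=[0,24,-12] → ·  [on edge]
    (1,6)@(3, 13): e=[0,0,12] → #  [on edge]
    (2,6)@(5, 13): e=[-2,14,0] → ·  [on edge]
    (1,7)@(3, 15): e=[-6,18,0] → ·  [on edge]
    (0,8)@(1, 17): e=[-10,22,0] → ·  [on edge]
  covered (4 px):
    · · · · · · · · ·
    · · · · · · · · ·
    · · · · · · · · ·
    · · · · · # · · ·
    · · · · # · · · ·
    · · · # · · · · ·
    · # · · · · · · ·
    · · · · · · · · ·
    · · · · · · · · ·
    · · · · · · · · ·
    · · · · · · · · ·
    · · · · · · · · ·
T1:
  2·area = 180
  edge (0, 16)→(0, 1): d=(0,-15) inclusive
  edge (0, 1)→(12, 8): d=(12,7) inclusive
  edge (12, 8)→(0, 16): d=(-12,8) inclusive
    (0,1)@(1, 3): e=[15,17,148] → #
    (1,1)@(3, 3): e=[45,3,132] → #
    (2,1)@(5, 3): e=[75,-11,116] → ·
    (0,2)@(1, 5): e=[15,41,124] → #
    (2,2)@(5, 5): e=[75,13,92] → #
    (3,2)@(7, 5): e=[105,-1,76] → ·
    (0,3)@(1, 7): e=[15,65,100] → #
    (3,3)@(7, 7): e=[105,23,52] → #
    (4,3)@(9, 7): e=[135,9,36] → #
    (5,3)@(11, 7): e=[165,-5,20] → ·
    (0,4)@(1, 9): e=[15,89,76] → #
    (5,4)@(11, 9): e=[165,19,-4] → ·
  covered (22 px):
    · · · · · · · · ·
    # # · · · · · · ·
    # # # · · · · · ·
    # # # # # · · · ·
    # # # # # · · · ·
    # # # # · · · · ·
    # # · · · · · · ·
    # · · · · · · · ·
    · · · · · · · · ·
    · · · · · · · · ·
    · · · · · · · · ·
    · · · · · · · · ·

Answer: [61,44,75]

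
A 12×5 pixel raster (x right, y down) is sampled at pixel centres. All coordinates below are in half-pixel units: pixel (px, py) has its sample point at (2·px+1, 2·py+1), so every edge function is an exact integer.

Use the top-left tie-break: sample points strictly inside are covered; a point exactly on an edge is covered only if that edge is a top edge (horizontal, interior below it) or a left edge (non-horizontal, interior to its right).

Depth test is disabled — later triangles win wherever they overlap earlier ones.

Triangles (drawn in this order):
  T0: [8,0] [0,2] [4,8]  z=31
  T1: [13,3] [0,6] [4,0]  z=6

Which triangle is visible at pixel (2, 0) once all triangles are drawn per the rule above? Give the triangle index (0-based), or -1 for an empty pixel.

T0:
  2·area = 56  (B↔C swapped to make it positive)
  edge (8, 0)→(4, 8): d=(-4,8) right/bottom  bias=-1
  edge (4, 8)→(0, 2): d=(-4,-6) top-left  bias=+0
  edge (0, 2)→(8, 0): d=(8,-2) top-left  bias=+0
    (2,0)@(5, 1): e=[20,34,2] → █
    (3,0)@(7, 1): e=[4,46,6] → █
    (4,0)@(9, 1): e=[-12,58,10] → ·
    (0,1)@(1, 3): e=[44,2,10] → █
    (1,1)@(3, 3): e=[28,14,14] → █
    (3,1)@(7, 3): e=[-4,38,22] → ·
    (0,2)@(1, 5): e=[36,-6,26] → ·
    (1,2)@(3, 5): e=[20,6,30] → █
    (3,2)@(7, 5): e=[-12,30,38] → ·
    (1,3)@(3, 7): e=[12,-2,46] → ·
    (2,3)@(5, 7): e=[-4,10,50] → ·
  covered (7 px):
    · · █ █ · · · · · · · ·
    █ █ █ · · · · · · · · ·
    · █ █ · · · · · · · · ·
    · · · · · · · · · · · ·
    · · · · · · · · · · · ·
T1:
  2·area = 66
  edge (13, 3)→(0, 6): d=(-13,3) right/bottom  bias=-1
  edge (0, 6)→(4, 0): d=(4,-6) top-left  bias=+0
  edge (4, 0)→(13, 3): d=(9,3) right/bottom  bias=-1
    (2,0)@(5, 1): e=[50,10,6] → █
    (3,0)@(7, 1): e=[44,22,0] → ·  [on edge]
    (1,1)@(3, 3): e=[30,6,30] → █
    (3,1)@(7, 3): e=[18,30,18] → █
    (4,1)@(9, 3): e=[12,42,12] → █
    (5,1)@(11, 3): e=[6,54,6] → █
    (6,1)@(13, 3): e=[0,66,0] → ·  [on edge]
    (0,2)@(1, 5): e=[10,2,54] → █
    (2,2)@(5, 5): e=[-2,26,42] → ·
    (3,2)@(7, 5): e=[-8,38,36] → ·
    (4,2)@(9, 5): e=[-14,50,30] → ·
    (5,2)@(11, 5): e=[-20,62,24] → ·
    (9,2)@(19, 5): e=[-44,110,0] → ·  [on edge]
  covered (8 px):
    · · █ · · · · · · · · ·
    · █ █ █ █ █ · · · · · ·
    █ █ · · · · · · · · · ·
    · · · · · · · · · · · ·
    · · · · · · · · · · · ·

Z-buffer (winner per pixel, '.' = empty):
  . . 1 0 . . . . . . . .
  0 1 1 1 1 1 . . . . . .
  1 1 0 . . . . . . . . .
  . . . . . . . . . . . .
  . . . . . . . . . . . .

Final: 1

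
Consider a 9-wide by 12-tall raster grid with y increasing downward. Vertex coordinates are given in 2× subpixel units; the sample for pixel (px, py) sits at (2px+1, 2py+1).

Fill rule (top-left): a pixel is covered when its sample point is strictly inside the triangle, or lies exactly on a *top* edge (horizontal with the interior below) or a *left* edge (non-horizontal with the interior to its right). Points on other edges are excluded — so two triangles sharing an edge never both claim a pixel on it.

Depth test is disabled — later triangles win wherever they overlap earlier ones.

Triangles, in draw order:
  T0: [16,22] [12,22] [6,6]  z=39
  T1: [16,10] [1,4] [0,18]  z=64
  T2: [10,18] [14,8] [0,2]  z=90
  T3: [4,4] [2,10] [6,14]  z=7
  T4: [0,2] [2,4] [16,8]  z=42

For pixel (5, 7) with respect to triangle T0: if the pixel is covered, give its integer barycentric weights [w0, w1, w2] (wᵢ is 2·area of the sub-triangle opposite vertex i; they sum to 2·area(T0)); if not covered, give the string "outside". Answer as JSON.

T0:
  2·area = 64
  edge (16, 22)→(12, 22): d=(-4,0) right/bottom  bias=-1
  edge (12, 22)→(6, 6): d=(-6,-16) top-left  bias=+0
  edge (6, 6)→(16, 22): d=(10,16) right/bottom  bias=-1
    (4,5)@(9, 11): e=[44,18,2] → #
    (5,5)@(11, 11): e=[44,50,-30] → ·
    (4,6)@(9, 13): e=[36,6,22] → #
    (5,6)@(11, 13): e=[36,38,-10] → ·
    (4,7)@(9, 15): e=[28,-6,42] → ·
    (5,7)@(11, 15): e=[28,26,10] → #
    (6,7)@(13, 15): e=[28,58,-22] → ·
    (5,8)@(11, 17): e=[20,14,30] → #
    (6,8)@(13, 17): e=[20,46,-2] → ·
    (5,9)@(11, 19): e=[12,2,50] → #
    (6,9)@(13, 19): e=[12,34,18] → #
    (7,9)@(15, 19): e=[12,66,-14] → ·
  covered (8 px):
    · · · · · · · · ·
    · · · · · · · · ·
    · · · · · · · · ·
    · · · · · · · · ·
    · · · · · · · · ·
    · · · · # · · · ·
    · · · · # · · · ·
    · · · · · # · · ·
    · · · · · # · · ·
    · · · · · # # · ·
    · · · · · · # # ·
    · · · · · · · · ·
T1:
  2·area = 216  (B↔C swapped to make it positive)
  edge (16, 10)→(0, 18): d=(-16,8) right/bottom  bias=-1
  edge (0, 18)→(1, 4): d=(1,-14) top-left  bias=+0
  edge (1, 4)→(16, 10): d=(15,6) right/bottom  bias=-1
    (0,2)@(1, 5): e=[200,1,15] → #
    (1,2)@(3, 5): e=[184,29,3] → #
    (2,2)@(5, 5): e=[168,57,-9] → ·
    (0,3)@(1, 7): e=[168,3,45] → #
    (2,3)@(5, 7): e=[136,59,21] → #
    (3,3)@(7, 7): e=[120,87,9] → #
    (4,3)@(9, 7): e=[104,115,-3] → ·
    (0,4)@(1, 9): e=[136,5,75] → #
    (4,4)@(9, 9): e=[72,117,27] → #
    (5,4)@(11, 9): e=[56,145,15] → #
    (6,4)@(13, 9): e=[40,173,3] → #
    (7,4)@(15, 9): e=[24,201,-9] → ·
  covered (29 px):
    · · · · · · · · ·
    · · · · · · · · ·
    # # · · · · · · ·
    # # # # · · · · ·
    # # # # # # # · ·
    # # # # # # # · ·
    # # # # # · · · ·
    # # # · · · · · ·
    # · · · · · · · ·
    · · · · · · · · ·
    · · · · · · · · ·
    · · · · · · · · ·
T2:
  2·area = 164  (B↔C swapped to make it positive)
  edge (10, 18)→(0, 2): d=(-10,-16) top-left  bias=+0
  edge (0, 2)→(14, 8): d=(14,6) right/bottom  bias=-1
  edge (14, 8)→(10, 18): d=(-4,10) right/bottom  bias=-1
    (0,1)@(1, 3): e=[6,8,150] → #
    (1,1)@(3, 3): e=[38,-4,130] → ·
    (0,2)@(1, 5): e=[-14,36,142] → ·
    (1,2)@(3, 5): e=[18,24,122] → #
    (2,2)@(5, 5): e=[50,12,102] → #
    (3,2)@(7, 5): e=[82,0,82] → ·  [on edge]
    (1,3)@(3, 7): e=[-2,52,114] → ·
    (2,3)@(5, 7): e=[30,40,94] → #
    (3,3)@(7, 7): e=[62,28,74] → #
    (4,3)@(9, 7): e=[94,16,54] → #
    (5,3)@(11, 7): e=[126,4,34] → #
    (6,3)@(13, 7): e=[158,-8,14] → ·
  covered (20 px):
    · · · · · · · · ·
    # · · · · · · · ·
    · # # · · · · · ·
    · · # # # # · · ·
    · · # # # # # · ·
    · · · # # # · · ·
    · · · # # # · · ·
    · · · · # # · · ·
    · · · · · · · · ·
    · · · · · · · · ·
    · · · · · · · · ·
    · · · · · · · · ·
T3:
  2·area = 32  (B↔C swapped to make it positive)
  edge (4, 4)→(6, 14): d=(2,10) right/bottom  bias=-1
  edge (6, 14)→(2, 10): d=(-4,-4) top-left  bias=+0
  edge (2, 10)→(4, 4): d=(2,-6) top-left  bias=+0
    (2,0)@(5, 1): e=[-16,48,0] → ·  [on edge]
    (1,3)@(3, 7): e=[16,16,0] → #  [on edge]
    (2,3)@(5, 7): e=[-4,24,12] → ·
    (0,4)@(1, 9): e=[40,0,-8] → ·  [on edge]
    (1,4)@(3, 9): e=[20,8,4] → #
    (2,4)@(5, 9): e=[0,16,16] → ·  [on edge]
    (1,5)@(3, 11): e=[24,0,8] → #  [on edge]
    (2,5)@(5, 11): e=[4,8,20] → #
    (3,5)@(7, 11): e=[-16,16,32] → ·
    (0,6)@(1, 13): e=[48,-16,0] → ·  [on edge]
    (1,6)@(3, 13): e=[28,-8,12] → ·
    (2,6)@(5, 13): e=[8,0,24] → #  [on edge]
    (3,7)@(7, 15): e=[-8,0,40] → ·  [on edge]
    (4,8)@(9, 17): e=[-24,0,56] → ·  [on edge]
    (3,9)@(7, 19): e=[0,-16,48] → ·  [on edge]
    (5,9)@(11, 19): e=[-40,0,72] → ·  [on edge]
    (6,10)@(13, 21): e=[-56,0,88] → ·  [on edge]
    (7,11)@(15, 23): e=[-72,0,104] → ·  [on edge]
  covered (5 px):
    · · · · · · · · ·
    · · · · · · · · ·
    · · · · · · · · ·
    · # · · · · · · ·
    · # · · · · · · ·
    · # # · · · · · ·
    · · # · · · · · ·
    · · · · · · · · ·
    · · · · · · · · ·
    · · · · · · · · ·
    · · · · · · · · ·
    · · · · · · · · ·
T4:
  2·area = 20  (B↔C swapped to make it positive)
  edge (0, 2)→(16, 8): d=(16,6) right/bottom  bias=-1
  edge (16, 8)→(2, 4): d=(-14,-4) top-left  bias=+0
  edge (2, 4)→(0, 2): d=(-2,-2) top-left  bias=+0
    (0,1)@(1, 3): e=[10,10,0] → #  [on edge]
    (1,1)@(3, 3): e=[-2,18,4] → ·
    (0,2)@(1, 5): e=[42,-18,-4] → ·
    (1,2)@(3, 5): e=[30,-10,0] → ·  [on edge]
    (3,2)@(7, 5): e=[6,6,8] → #
    (4,2)@(9, 5): e=[-6,14,12] → ·
    (2,3)@(5, 7): e=[50,-30,0] → ·  [on edge]
    (3,3)@(7, 7): e=[38,-22,4] → ·
    (6,3)@(13, 7): e=[2,2,16] → #
    (7,3)@(15, 7): e=[-10,10,20] → ·
    (3,4)@(7, 9): e=[70,-50,0] → ·  [on edge]
    (6,4)@(13, 9): e=[34,-26,12] → ·
    (4,5)@(9, 11): e=[90,-70,0] → ·  [on edge]
    (5,6)@(11, 13): e=[110,-90,0] → ·  [on edge]
    (6,7)@(13, 15): e=[130,-110,0] → ·  [on edge]
    (7,8)@(15, 17): e=[150,-130,0] → ·  [on edge]
    (8,9)@(17, 19): e=[170,-150,0] → ·  [on edge]
  covered (3 px):
    · · · · · · · · ·
    # · · · · · · · ·
    · · · # · · · · ·
    · · · · · · # · ·
    · · · · · · · · ·
    · · · · · · · · ·
    · · · · · · · · ·
    · · · · · · · · ·
    · · · · · · · · ·
    · · · · · · · · ·
    · · · · · · · · ·
    · · · · · · · · ·

Result: [26,10,28]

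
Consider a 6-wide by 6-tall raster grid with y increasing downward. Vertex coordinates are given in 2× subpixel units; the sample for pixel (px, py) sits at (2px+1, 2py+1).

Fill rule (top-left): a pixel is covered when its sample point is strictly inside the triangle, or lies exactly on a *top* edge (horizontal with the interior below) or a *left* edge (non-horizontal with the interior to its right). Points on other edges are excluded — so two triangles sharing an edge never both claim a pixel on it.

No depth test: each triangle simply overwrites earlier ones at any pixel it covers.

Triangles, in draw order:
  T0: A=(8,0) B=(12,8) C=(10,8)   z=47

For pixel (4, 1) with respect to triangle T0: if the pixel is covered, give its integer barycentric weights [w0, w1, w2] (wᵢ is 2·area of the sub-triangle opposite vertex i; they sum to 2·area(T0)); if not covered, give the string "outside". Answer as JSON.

T0:
  2·area = 16
  edge (8, 0)→(12, 8): d=(4,8) right/bottom  bias=-1
  edge (12, 8)→(10, 8): d=(-2,0) right/bottom  bias=-1
  edge (10, 8)→(8, 0): d=(-2,-8) top-left  bias=+0
    (4,1)@(9, 3): e=[4,10,2] → X
    (5,1)@(11, 3): e=[-12,10,18] → .
    (4,2)@(9, 5): e=[12,6,-2] → .
    (5,3)@(11, 7): e=[4,2,10] → X
    (5,4)@(11, 9): e=[12,-2,6] → .
  covered (2 px):
    . . . . . .
    . . . . X .
    . . . . . .
    . . . . . X
    . . . . . .
    . . . . . .

Final: [10,2,4]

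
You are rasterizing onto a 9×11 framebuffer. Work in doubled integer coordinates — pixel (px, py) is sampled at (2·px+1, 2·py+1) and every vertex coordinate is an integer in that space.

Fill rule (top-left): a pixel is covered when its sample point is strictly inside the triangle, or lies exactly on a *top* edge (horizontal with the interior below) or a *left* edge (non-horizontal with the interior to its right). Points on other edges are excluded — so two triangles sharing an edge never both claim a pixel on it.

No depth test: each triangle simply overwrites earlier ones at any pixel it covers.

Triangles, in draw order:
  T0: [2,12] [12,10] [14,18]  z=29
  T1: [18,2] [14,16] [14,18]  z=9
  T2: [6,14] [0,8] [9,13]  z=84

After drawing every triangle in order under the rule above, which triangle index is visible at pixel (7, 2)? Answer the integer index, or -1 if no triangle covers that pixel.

T0:
  2·area = 84
  edge (2, 12)→(12, 10): d=(10,-2) top-left  bias=+0
  edge (12, 10)→(14, 18): d=(2,8) right/bottom  bias=-1
  edge (14, 18)→(2, 12): d=(-12,-6) top-left  bias=+0
    (8,4)@(17, 9): e=[0,-42,126] → ·  [on edge]
    (3,5)@(7, 11): e=[0,42,42] → #  [on edge]
    (4,5)@(9, 11): e=[4,26,54] → #
    (5,5)@(11, 11): e=[8,10,66] → #
    (6,5)@(13, 11): e=[12,-6,78] → ·
    (2,6)@(5, 13): e=[16,62,6] → #
    (6,6)@(13, 13): e=[32,-2,54] → ·
    (2,7)@(5, 15): e=[36,66,-18] → ·
    (3,7)@(7, 15): e=[40,50,-6] → ·
    (4,7)@(9, 15): e=[44,34,6] → #
    (6,7)@(13, 15): e=[52,2,30] → #
    (7,7)@(15, 15): e=[56,-14,42] → ·
  covered (11 px):
    · · · · · · · · ·
    · · · · · · · · ·
    · · · · · · · · ·
    · · · · · · · · ·
    · · · · · · · · ·
    · · · # # # · · ·
    · · # # # # · · ·
    · · · · # # # · ·
    · · · · · · # · ·
    · · · · · · · · ·
    · · · · · · · · ·
T1:
  2·area = 8  (B↔C swapped to make it positive)
  edge (18, 2)→(14, 18): d=(-4,16) right/bottom  bias=-1
  edge (14, 18)→(14, 16): d=(0,-2) top-left  bias=+0
  edge (14, 16)→(18, 2): d=(4,-14) top-left  bias=+0
    (7,6)@(15, 13): e=[4,2,2] → #
    (8,6)@(17, 13): e=[-28,6,30] → ·
    (7,7)@(15, 15): e=[-4,2,10] → ·
  covered (1 px):
    · · · · · · · · ·
    · · · · · · · · ·
    · · · · · · · · ·
    · · · · · · · · ·
    · · · · · · · · ·
    · · · · · · · · ·
    · · · · · · · # ·
    · · · · · · · · ·
    · · · · · · · · ·
    · · · · · · · · ·
    · · · · · · · · ·
T2:
  2·area = 24
  edge (6, 14)→(0, 8): d=(-6,-6) top-left  bias=+0
  edge (0, 8)→(9, 13): d=(9,5) right/bottom  bias=-1
  edge (9, 13)→(6, 14): d=(-3,1) right/bottom  bias=-1
    (0,4)@(1, 9): e=[0,4,20] → #  [on edge]
    (1,4)@(3, 9): e=[12,-6,18] → ·
    (0,5)@(1, 11): e=[-12,22,14] → ·
    (1,5)@(3, 11): e=[0,12,12] → #  [on edge]
    (2,5)@(5, 11): e=[12,2,10] → #
    (3,5)@(7, 11): e=[24,-8,8] → ·
    (7,5)@(15, 11): e=[72,-48,0] → ·  [on edge]
    (1,6)@(3, 13): e=[-12,30,6] → ·
    (2,6)@(5, 13): e=[0,20,4] → #  [on edge]
    (3,6)@(7, 13): e=[12,10,2] → #
    (4,6)@(9, 13): e=[24,0,0] → ·  [on edge]
    (1,7)@(3, 15): e=[-24,48,0] → ·  [on edge]
    (3,7)@(7, 15): e=[0,28,-4] → ·  [on edge]
    (4,8)@(9, 17): e=[0,36,-12] → ·  [on edge]
    (5,9)@(11, 19): e=[0,44,-20] → ·  [on edge]
    (6,10)@(13, 21): e=[0,52,-28] → ·  [on edge]
  covered (5 px):
    · · · · · · · · ·
    · · · · · · · · ·
    · · · · · · · · ·
    · · · · · · · · ·
    # · · · · · · · ·
    · # # · · · · · ·
    · · # # · · · · ·
    · · · · · · · · ·
    · · · · · · · · ·
    · · · · · · · · ·
    · · · · · · · · ·

Z-buffer (winner per pixel, '.' = empty):
  . . . . . . . . .
  . . . . . . . . .
  . . . . . . . . .
  . . . . . . . . .
  2 . . . . . . . .
  . 2 2 0 0 0 . . .
  . . 2 2 0 0 . 1 .
  . . . . 0 0 0 . .
  . . . . . . 0 . .
  . . . . . . . . .
  . . . . . . . . .

Answer: -1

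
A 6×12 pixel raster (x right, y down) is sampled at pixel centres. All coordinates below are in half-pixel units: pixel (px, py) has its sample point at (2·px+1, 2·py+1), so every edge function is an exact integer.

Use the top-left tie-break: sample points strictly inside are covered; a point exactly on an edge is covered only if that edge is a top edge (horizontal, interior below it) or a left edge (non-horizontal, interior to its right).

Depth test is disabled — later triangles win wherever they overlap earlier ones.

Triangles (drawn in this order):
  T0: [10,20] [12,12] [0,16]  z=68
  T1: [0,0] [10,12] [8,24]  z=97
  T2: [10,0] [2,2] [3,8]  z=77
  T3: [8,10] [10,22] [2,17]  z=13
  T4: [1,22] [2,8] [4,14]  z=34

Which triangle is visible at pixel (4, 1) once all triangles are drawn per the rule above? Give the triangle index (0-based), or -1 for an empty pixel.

T0:
  2·area = 88  (B↔C swapped to make it positive)
  edge (10, 20)→(0, 16): d=(-10,-4) top-left  bias=+0
  edge (0, 16)→(12, 12): d=(12,-4) top-left  bias=+0
  edge (12, 12)→(10, 20): d=(-2,8) right/bottom  bias=-1
    (4,6)@(9, 13): e=[66,0,22] → #  [on edge]
    (5,6)@(11, 13): e=[74,8,6] → #
    (1,7)@(3, 15): e=[22,0,66] → #  [on edge]
    (2,7)@(5, 15): e=[30,8,50] → #
    (3,7)@(7, 15): e=[38,16,34] → #
    (1,8)@(3, 17): e=[2,24,62] → #
    (5,8)@(11, 17): e=[34,56,-2] → ·
    (1,9)@(3, 19): e=[-18,48,58] → ·
    (2,9)@(5, 19): e=[-10,56,42] → ·
    (3,9)@(7, 19): e=[-2,64,26] → ·
    (4,9)@(9, 19): e=[6,72,10] → #
    (5,9)@(11, 19): e=[14,80,-6] → ·
  covered (12 px):
    · · · · · ·
    · · · · · ·
    · · · · · ·
    · · · · · ·
    · · · · · ·
    · · · · · ·
    · · · · # #
    · # # # # #
    · # # # # ·
    · · · · # ·
    · · · · · ·
    · · · · · ·
T1:
  2·area = 144
  edge (0, 0)→(10, 12): d=(10,12) right/bottom  bias=-1
  edge (10, 12)→(8, 24): d=(-2,12) right/bottom  bias=-1
  edge (8, 24)→(0, 0): d=(-8,-24) top-left  bias=+0
    (0,1)@(1, 3): e=[18,126,0] → #  [on edge]
    (1,1)@(3, 3): e=[-6,102,48] → ·
    (0,2)@(1, 5): e=[38,122,-16] → ·
    (1,2)@(3, 5): e=[14,98,32] → #
    (2,2)@(5, 5): e=[-10,74,80] → ·
    (1,3)@(3, 7): e=[34,94,16] → #
    (2,3)@(5, 7): e=[10,70,64] → #
    (3,3)@(7, 7): e=[-14,46,112] → ·
    (1,4)@(3, 9): e=[54,90,0] → #  [on edge]
    (3,4)@(7, 9): e=[6,42,96] → #
    (4,4)@(9, 9): e=[-18,18,144] → ·
    (1,5)@(3, 11): e=[74,86,-16] → ·
    (2,7)@(5, 15): e=[90,54,0] → #  [on edge]
    (3,10)@(7, 21): e=[126,18,0] → #  [on edge]
  covered (20 px):
    · · · · · ·
    # · · · · ·
    · # · · · ·
    · # # · · ·
    · # # # · ·
    · · # # # ·
    · · # # # ·
    · · # # # ·
    · · · # # ·
    · · · # · ·
    · · · # · ·
    · · · · · ·
T2:
  2·area = 50  (B↔C swapped to make it positive)
  edge (10, 0)→(3, 8): d=(-7,8) right/bottom  bias=-1
  edge (3, 8)→(2, 2): d=(-1,-6) top-left  bias=+0
  edge (2, 2)→(10, 0): d=(8,-2) top-left  bias=+0
    (3,0)@(7, 1): e=[17,31,2] → #
    (4,0)@(9, 1): e=[1,43,6] → #
    (5,0)@(11, 1): e=[-15,55,10] → ·
    (1,1)@(3, 3): e=[35,5,10] → #
    (2,1)@(5, 3): e=[19,17,14] → #
    (4,1)@(9, 3): e=[-13,41,22] → ·
    (1,2)@(3, 5): e=[21,3,26] → #
    (3,2)@(7, 5): e=[-11,27,34] → ·
    (1,3)@(3, 7): e=[7,1,42] → #
    (2,3)@(5, 7): e=[-9,13,46] → ·
    (1,4)@(3, 9): e=[-7,-1,58] → ·
  covered (8 px):
    · · · # # ·
    · # # # · ·
    · # # · · ·
    · # · · · ·
    · · · · · ·
    · · · · · ·
    · · · · · ·
    · · · · · ·
    · · · · · ·
    · · · · · ·
    · · · · · ·
    · · · · · ·
T3:
  2·area = 86
  edge (8, 10)→(10, 22): d=(2,12) right/bottom  bias=-1
  edge (10, 22)→(2, 17): d=(-8,-5) top-left  bias=+0
  edge (2, 17)→(8, 10): d=(6,-7) top-left  bias=+0
    (3,6)@(7, 13): e=[18,57,11] → #
    (4,6)@(9, 13): e=[-6,67,25] → ·
    (2,7)@(5, 15): e=[46,31,9] → #
    (4,7)@(9, 15): e=[-2,51,37] → ·
    (1,8)@(3, 17): e=[74,5,7] → #
    (4,8)@(9, 17): e=[2,35,49] → #
    (5,8)@(11, 17): e=[-22,45,63] → ·
    (1,9)@(3, 19): e=[78,-11,19] → ·
    (2,9)@(5, 19): e=[54,-1,33] → ·
    (3,9)@(7, 19): e=[30,9,47] → #
    (5,9)@(11, 19): e=[-18,29,75] → ·
    (3,10)@(7, 21): e=[34,-7,59] → ·
  covered (10 px):
    · · · · · ·
    · · · · · ·
    · · · · · ·
    · · · · · ·
    · · · · · ·
    · · · · · ·
    · · · # · ·
    · · # # · ·
    · # # # # ·
    · · · # # ·
    · · · · # ·
    · · · · · ·
T4:
  2·area = 34
  edge (1, 22)→(2, 8): d=(1,-14) top-left  bias=+0
  edge (2, 8)→(4, 14): d=(2,6) right/bottom  bias=-1
  edge (4, 14)→(1, 22): d=(-3,8) right/bottom  bias=-1
    (0,2)@(1, 5): e=[-17,0,51] → ·  [on edge]
    (1,5)@(3, 11): e=[17,0,17] → ·  [on edge]
    (1,6)@(3, 13): e=[19,4,11] → #
    (2,6)@(5, 13): e=[47,-8,-5] → ·
    (1,7)@(3, 15): e=[21,8,5] → #
    (2,7)@(5, 15): e=[49,-4,-11] → ·
    (1,8)@(3, 17): e=[23,12,-1] → ·
    (2,8)@(5, 17): e=[51,0,-17] → ·  [on edge]
    (3,11)@(7, 23): e=[85,0,-51] → ·  [on edge]
  covered (2 px):
    · · · · · ·
    · · · · · ·
    · · · · · ·
    · · · · · ·
    · · · · · ·
    · · · · · ·
    · # · · · ·
    · # · · · ·
    · · · · · ·
    · · · · · ·
    · · · · · ·
    · · · · · ·

Z-buffer (winner per pixel, '.' = empty):
  . . . 2 2 .
  1 2 2 2 . .
  . 2 2 . . .
  . 2 1 . . .
  . 1 1 1 . .
  . . 1 1 1 .
  . 4 1 3 1 0
  . 4 3 3 1 0
  . 3 3 3 3 .
  . . . 3 3 .
  . . . 1 3 .
  . . . . . .

Answer: -1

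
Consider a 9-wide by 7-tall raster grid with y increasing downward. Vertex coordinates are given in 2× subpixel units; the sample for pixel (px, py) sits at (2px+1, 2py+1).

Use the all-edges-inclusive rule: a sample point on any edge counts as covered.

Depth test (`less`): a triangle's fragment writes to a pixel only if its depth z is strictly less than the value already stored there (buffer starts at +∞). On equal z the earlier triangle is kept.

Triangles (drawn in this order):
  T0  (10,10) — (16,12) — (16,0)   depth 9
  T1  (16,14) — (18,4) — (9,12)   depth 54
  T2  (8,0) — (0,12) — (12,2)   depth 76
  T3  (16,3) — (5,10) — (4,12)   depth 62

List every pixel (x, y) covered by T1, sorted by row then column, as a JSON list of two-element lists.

T0:
  2·area = 72  (B↔C swapped to make it positive)
  edge (10, 10)→(16, 0): d=(6,-10) inclusive
  edge (16, 0)→(16, 12): d=(0,12) inclusive
  edge (16, 12)→(10, 10): d=(-6,-2) inclusive
    (7,1)@(15, 3): e=[8,12,52] → █
    (8,1)@(17, 3): e=[28,-12,56] → ·
    (6,2)@(13, 5): e=[0,36,36] → █  [on edge]
    (8,2)@(17, 5): e=[40,-12,44] → ·
    (0,3)@(1, 7): e=[-108,180,0] → ·  [on edge]
    (6,3)@(13, 7): e=[12,36,24] → █
    (8,3)@(17, 7): e=[52,-12,32] → ·
    (3,4)@(7, 9): e=[-36,108,0] → ·  [on edge]
    (5,4)@(11, 9): e=[4,60,8] → █
    (8,4)@(17, 9): e=[64,-12,20] → ·
    (5,5)@(11, 11): e=[16,60,-4] → ·
    (6,5)@(13, 11): e=[36,36,0] → █  [on edge]
  covered (10 px):
    · · · · · · · · ·
    · · · · · · · █ ·
    · · · · · · █ █ ·
    · · · · · · █ █ ·
    · · · · · █ █ █ ·
    · · · · · · █ █ ·
    · · · · · · · · ·
T1:
  2·area = 74  (B↔C swapped to make it positive)
  edge (16, 14)→(9, 12): d=(-7,-2) inclusive
  edge (9, 12)→(18, 4): d=(9,-8) inclusive
  edge (18, 4)→(16, 14): d=(-2,10) inclusive
    (8,2)@(17, 5): e=[65,1,8] → █
    (7,3)@(15, 7): e=[47,3,24] → █
    (6,4)@(13, 9): e=[29,5,40] → █
    (8,4)@(17, 9): e=[37,37,0] → █  [on edge]
    (5,5)@(11, 11): e=[11,7,56] → █
    (8,5)@(17, 11): e=[23,55,-4] → ·
    (5,6)@(11, 13): e=[-3,25,52] → ·
    (6,6)@(13, 13): e=[1,41,32] → █
    (8,6)@(17, 13): e=[9,73,-8] → ·
  covered (11 px):
    · · · · · · · · ·
    · · · · · · · · ·
    · · · · · · · · █
    · · · · · · · █ █
    · · · · · · █ █ █
    · · · · · █ █ █ ·
    · · · · · · █ █ ·
T2:
  2·area = 64  (B↔C swapped to make it positive)
  edge (8, 0)→(12, 2): d=(4,2) inclusive
  edge (12, 2)→(0, 12): d=(-12,10) inclusive
  edge (0, 12)→(8, 0): d=(8,-12) inclusive
    (4,0)@(9, 1): e=[2,42,20] → █
    (5,0)@(11, 1): e=[-2,22,44] → ·
    (3,1)@(7, 3): e=[14,38,12] → █
    (5,1)@(11, 3): e=[6,-2,60] → ·
    (2,2)@(5, 5): e=[26,34,4] → █
    (4,2)@(9, 5): e=[18,-6,52] → ·
    (2,3)@(5, 7): e=[34,10,20] → █
    (3,3)@(7, 7): e=[30,-10,44] → ·
    (1,4)@(3, 9): e=[46,6,12] → █
    (2,4)@(5, 9): e=[42,-14,36] → ·
    (0,5)@(1, 11): e=[58,2,4] → █
    (1,5)@(3, 11): e=[54,-18,28] → ·
  covered (8 px):
    · · · · █ · · · ·
    · · · █ █ · · · ·
    · · █ █ · · · · ·
    · · █ · · · · · ·
    · █ · · · · · · ·
    █ · · · · · · · ·
    · · · · · · · · ·
T3:
  2·area = 15  (B↔C swapped to make it positive)
  edge (16, 3)→(4, 12): d=(-12,9) inclusive
  edge (4, 12)→(5, 10): d=(1,-2) inclusive
  edge (5, 10)→(16, 3): d=(11,-7) inclusive
    (6,2)@(13, 5): e=[3,11,1] → █
    (7,2)@(15, 5): e=[-15,15,15] → ·
    (6,3)@(13, 7): e=[-21,13,23] → ·
    (3,4)@(7, 9): e=[9,3,3] → █
    (4,4)@(9, 9): e=[-9,7,17] → ·
    (2,5)@(5, 11): e=[3,1,11] → █
    (3,5)@(7, 11): e=[-15,5,25] → ·
    (2,6)@(5, 13): e=[-21,3,33] → ·
  covered (3 px):
    · · · · · · · · ·
    · · · · · · · · ·
    · · · · · · █ · ·
    · · · · · · · · ·
    · · · █ · · · · ·
    · · █ · · · · · ·
    · · · · · · · · ·

Final: [[8,2],[7,3],[8,3],[6,4],[7,4],[8,4],[5,5],[6,5],[7,5],[6,6],[7,6]]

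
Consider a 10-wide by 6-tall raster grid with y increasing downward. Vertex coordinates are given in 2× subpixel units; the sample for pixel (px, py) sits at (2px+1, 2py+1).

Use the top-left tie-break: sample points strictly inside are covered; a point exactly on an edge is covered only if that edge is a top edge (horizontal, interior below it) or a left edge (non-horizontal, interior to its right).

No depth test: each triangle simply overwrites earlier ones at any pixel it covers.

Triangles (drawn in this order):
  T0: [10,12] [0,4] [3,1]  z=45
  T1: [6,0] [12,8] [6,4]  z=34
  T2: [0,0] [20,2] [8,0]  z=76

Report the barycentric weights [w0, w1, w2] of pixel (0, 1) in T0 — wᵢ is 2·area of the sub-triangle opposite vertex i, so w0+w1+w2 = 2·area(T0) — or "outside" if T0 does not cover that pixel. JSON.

T0:
  2·area = 54
  edge (10, 12)→(0, 4): d=(-10,-8) top-left  bias=+0
  edge (0, 4)→(3, 1): d=(3,-3) top-left  bias=+0
  edge (3, 1)→(10, 12): d=(7,11) right/bottom  bias=-1
    (1,0)@(3, 1): e=[54,0,0] → ·  [on edge]
    (0,1)@(1, 3): e=[18,0,36] → █  [on edge]
    (1,1)@(3, 3): e=[34,6,14] → █
    (2,1)@(5, 3): e=[50,12,-8] → ·
    (0,2)@(1, 5): e=[-2,6,50] → ·
    (1,2)@(3, 5): e=[14,12,28] → █
    (2,2)@(5, 5): e=[30,18,6] → █
    (3,2)@(7, 5): e=[46,24,-16] → ·
    (1,3)@(3, 7): e=[-6,18,42] → ·
    (2,3)@(5, 7): e=[10,24,20] → █
    (3,3)@(7, 7): e=[26,30,-2] → ·
    (2,4)@(5, 9): e=[-10,30,34] → ·
  covered (7 px):
    · · · · · · · · · ·
    █ █ · · · · · · · ·
    · █ █ · · · · · · ·
    · · █ · · · · · · ·
    · · · █ · · · · · ·
    · · · · █ · · · · ·
T1:
  2·area = 24
  edge (6, 0)→(12, 8): d=(6,8) right/bottom  bias=-1
  edge (12, 8)→(6, 4): d=(-6,-4) top-left  bias=+0
  edge (6, 4)→(6, 0): d=(0,-4) top-left  bias=+0
    (3,1)@(7, 3): e=[10,10,4] → █
    (4,1)@(9, 3): e=[-6,18,12] → ·
    (3,2)@(7, 5): e=[22,-2,4] → ·
    (4,2)@(9, 5): e=[6,6,12] → █
    (5,2)@(11, 5): e=[-10,14,20] → ·
    (4,3)@(9, 7): e=[18,-6,12] → ·
    (5,3)@(11, 7): e=[2,2,20] → █
    (6,3)@(13, 7): e=[-14,10,28] → ·
    (5,4)@(11, 9): e=[14,-10,20] → ·
  covered (3 px):
    · · · · · · · · · ·
    · · · █ · · · · · ·
    · · · · █ · · · · ·
    · · · · · █ · · · ·
    · · · · · · · · · ·
    · · · · · · · · · ·
T2:
  2·area = 16  (B↔C swapped to make it positive)
  edge (0, 0)→(8, 0): d=(8,0) top-left  bias=+0
  edge (8, 0)→(20, 2): d=(12,2) right/bottom  bias=-1
  edge (20, 2)→(0, 0): d=(-20,-2) top-left  bias=+0
    (5,0)@(11, 1): e=[8,6,2] → █
    (6,0)@(13, 1): e=[8,2,6] → █
    (7,0)@(15, 1): e=[8,-2,10] → ·
    (5,1)@(11, 3): e=[24,30,-38] → ·
    (6,1)@(13, 3): e=[24,26,-34] → ·
  covered (2 px):
    · · · · · █ █ · · ·
    · · · · · · · · · ·
    · · · · · · · · · ·
    · · · · · · · · · ·
    · · · · · · · · · ·
    · · · · · · · · · ·

Result: [0,36,18]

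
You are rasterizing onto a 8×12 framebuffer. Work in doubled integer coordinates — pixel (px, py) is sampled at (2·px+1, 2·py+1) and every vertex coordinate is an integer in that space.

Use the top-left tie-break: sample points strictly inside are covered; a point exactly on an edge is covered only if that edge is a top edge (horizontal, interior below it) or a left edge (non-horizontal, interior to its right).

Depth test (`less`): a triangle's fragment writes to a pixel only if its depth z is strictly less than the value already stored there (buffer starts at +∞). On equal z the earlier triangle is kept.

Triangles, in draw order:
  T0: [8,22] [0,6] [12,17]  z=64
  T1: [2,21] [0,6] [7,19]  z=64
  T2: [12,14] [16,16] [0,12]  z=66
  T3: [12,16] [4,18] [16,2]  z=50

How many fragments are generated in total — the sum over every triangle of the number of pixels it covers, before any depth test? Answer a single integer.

T0:
  2·area = 104
  edge (8, 22)→(0, 6): d=(-8,-16) top-left  bias=+0
  edge (0, 6)→(12, 17): d=(12,11) right/bottom  bias=-1
  edge (12, 17)→(8, 22): d=(-4,5) right/bottom  bias=-1
    (0,3)@(1, 7): e=[8,1,95] → #
    (1,3)@(3, 7): e=[40,-21,85] → ·
    (0,4)@(1, 9): e=[-8,25,87] → ·
    (1,4)@(3, 9): e=[24,3,77] → #
    (2,4)@(5, 9): e=[56,-19,67] → ·
    (1,5)@(3, 11): e=[8,27,69] → #
    (2,5)@(5, 11): e=[40,5,59] → #
    (3,5)@(7, 11): e=[72,-17,49] → ·
    (1,6)@(3, 13): e=[-8,51,61] → ·
    (2,6)@(5, 13): e=[24,29,51] → #
    (3,6)@(7, 13): e=[56,7,41] → #
    (4,6)@(9, 13): e=[88,-15,31] → ·
  covered (14 px):
    · · · · · · · ·
    · · · · · · · ·
    · · · · · · · ·
    # · · · · · · ·
    · # · · · · · ·
    · # # · · · · ·
    · · # # · · · ·
    · · # # # · · ·
    · · · # # # · ·
    · · · # # · · ·
    · · · · · · · ·
    · · · · · · · ·
T1:
  2·area = 79
  edge (2, 21)→(0, 6): d=(-2,-15) top-left  bias=+0
  edge (0, 6)→(7, 19): d=(7,13) right/bottom  bias=-1
  edge (7, 19)→(2, 21): d=(-5,2) right/bottom  bias=-1
    (0,4)@(1, 9): e=[9,8,62] → #
    (1,4)@(3, 9): e=[39,-18,58] → ·
    (0,5)@(1, 11): e=[5,22,52] → #
    (1,5)@(3, 11): e=[35,-4,48] → ·
    (0,6)@(1, 13): e=[1,36,42] → #
    (1,6)@(3, 13): e=[31,10,38] → #
    (2,6)@(5, 13): e=[61,-16,34] → ·
    (0,7)@(1, 15): e=[-3,50,32] → ·
    (1,7)@(3, 15): e=[27,24,28] → #
    (2,7)@(5, 15): e=[57,-2,24] → ·
    (1,8)@(3, 17): e=[23,38,18] → #
    (2,8)@(5, 17): e=[53,12,14] → #
    (3,9)@(7, 19): e=[79,0,0] → ·  [on edge]
  covered (9 px):
    · · · · · · · ·
    · · · · · · · ·
    · · · · · · · ·
    · · · · · · · ·
    # · · · · · · ·
    # · · · · · · ·
    # # · · · · · ·
    · # · · · · · ·
    · # # · · · · ·
    · # # · · · · ·
    · · · · · · · ·
    · · · · · · · ·
T2:
  2·area = 16
  edge (12, 14)→(16, 16): d=(4,2) right/bottom  bias=-1
  edge (16, 16)→(0, 12): d=(-16,-4) top-left  bias=+0
  edge (0, 12)→(12, 14): d=(12,2) right/bottom  bias=-1
    (2,6)@(5, 13): e=[10,4,2] → #
    (3,6)@(7, 13): e=[6,12,-2] → ·
    (2,7)@(5, 15): e=[18,-28,26] → ·
    (6,7)@(13, 15): e=[2,4,10] → #
    (7,7)@(15, 15): e=[-2,12,6] → ·
    (6,8)@(13, 17): e=[10,-28,34] → ·
  covered (2 px):
    · · · · · · · ·
    · · · · · · · ·
    · · · · · · · ·
    · · · · · · · ·
    · · · · · · · ·
    · · · · · · · ·
    · · # · · · · ·
    · · · · · · # ·
    · · · · · · · ·
    · · · · · · · ·
    · · · · · · · ·
    · · · · · · · ·
T3:
  2·area = 104
  edge (12, 16)→(4, 18): d=(-8,2) right/bottom  bias=-1
  edge (4, 18)→(16, 2): d=(12,-16) top-left  bias=+0
  edge (16, 2)→(12, 16): d=(-4,14) right/bottom  bias=-1
    (7,2)@(15, 5): e=[82,20,2] → #
    (6,3)@(13, 7): e=[70,12,22] → #
    (7,3)@(15, 7): e=[66,44,-6] → ·
    (5,4)@(11, 9): e=[58,4,42] → #
    (7,4)@(15, 9): e=[50,68,-14] → ·
    (5,5)@(11, 11): e=[42,28,34] → #
    (7,5)@(15, 11): e=[34,92,-22] → ·
    (4,6)@(9, 13): e=[30,20,54] → #
    (6,6)@(13, 13): e=[22,84,-2] → ·
    (3,7)@(7, 15): e=[18,12,74] → #
    (6,7)@(13, 15): e=[6,108,-10] → ·
    (2,8)@(5, 17): e=[6,4,94] → #
  covered (13 px):
    · · · · · · · ·
    · · · · · · · ·
    · · · · · · · #
    · · · · · · # ·
    · · · · · # # ·
    · · · · · # # ·
    · · · · # # · ·
    · · · # # # · ·
    · · # # · · · ·
    · · · · · · · ·
    · · · · · · · ·
    · · · · · · · ·

Result: 38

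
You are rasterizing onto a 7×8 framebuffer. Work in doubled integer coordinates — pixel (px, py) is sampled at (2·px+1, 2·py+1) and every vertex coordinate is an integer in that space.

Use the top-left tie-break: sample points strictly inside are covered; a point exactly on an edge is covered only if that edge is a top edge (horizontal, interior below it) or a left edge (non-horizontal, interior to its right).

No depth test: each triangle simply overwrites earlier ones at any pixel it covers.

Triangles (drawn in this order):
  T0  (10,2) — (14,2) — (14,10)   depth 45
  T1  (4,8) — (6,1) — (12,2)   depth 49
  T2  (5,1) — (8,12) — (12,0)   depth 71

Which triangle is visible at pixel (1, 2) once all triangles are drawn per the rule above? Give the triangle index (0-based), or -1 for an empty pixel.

T0:
  2·area = 32
  edge (10, 2)→(14, 2): d=(4,0) top-left  bias=+0
  edge (14, 2)→(14, 10): d=(0,8) right/bottom  bias=-1
  edge (14, 10)→(10, 2): d=(-4,-8) top-left  bias=+0
    (5,1)@(11, 3): e=[4,24,4] → X
    (6,1)@(13, 3): e=[4,8,20] → X
    (5,2)@(11, 5): e=[12,24,-4] → .
    (6,2)@(13, 5): e=[12,8,12] → X
    (6,3)@(13, 7): e=[20,8,4] → X
    (6,4)@(13, 9): e=[28,8,-4] → .
  covered (4 px):
    . . . . . . .
    . . . . . X X
    . . . . . . X
    . . . . . . X
    . . . . . . .
    . . . . . . .
    . . . . . . .
    . . . . . . .
T1:
  2·area = 44
  edge (4, 8)→(6, 1): d=(2,-7) top-left  bias=+0
  edge (6, 1)→(12, 2): d=(6,1) right/bottom  bias=-1
  edge (12, 2)→(4, 8): d=(-8,6) right/bottom  bias=-1
    (3,1)@(7, 3): e=[11,11,22] → X
    (4,1)@(9, 3): e=[25,9,10] → X
    (5,1)@(11, 3): e=[39,7,-2] → .
    (2,2)@(5, 5): e=[1,25,18] → X
    (4,2)@(9, 5): e=[29,21,-6] → .
    (2,3)@(5, 7): e=[5,37,2] → X
    (3,3)@(7, 7): e=[19,35,-10] → .
    (2,4)@(5, 9): e=[9,49,-14] → .
  covered (5 px):
    . . . . . . .
    . . . X X . .
    . . X X . . .
    . . X . . . .
    . . . . . . .
    . . . . . . .
    . . . . . . .
    . . . . . . .
T2:
  2·area = 80  (B↔C swapped to make it positive)
  edge (5, 1)→(12, 0): d=(7,-1) top-left  bias=+0
  edge (12, 0)→(8, 12): d=(-4,12) right/bottom  bias=-1
  edge (8, 12)→(5, 1): d=(-3,-11) top-left  bias=+0
    (2,0)@(5, 1): e=[0,80,0] → X  [on edge]
    (3,0)@(7, 1): e=[2,56,22] → X
    (4,0)@(9, 1): e=[4,32,44] → X
    (5,0)@(11, 1): e=[6,8,66] → X
    (6,0)@(13, 1): e=[8,-16,88] → .
    (2,1)@(5, 3): e=[14,72,-6] → .
    (3,1)@(7, 3): e=[16,48,16] → X
    (5,1)@(11, 3): e=[20,0,60] → .  [on edge]
    (3,2)@(7, 5): e=[30,40,10] → X
    (5,2)@(11, 5): e=[34,-8,54] → .
    (3,3)@(7, 7): e=[44,32,4] → X
    (5,3)@(11, 7): e=[48,-16,48] → .
    (4,4)@(9, 9): e=[60,0,20] → .  [on edge]
    (3,7)@(7, 15): e=[100,0,-20] → .  [on edge]
  covered (10 px):
    . . X X X X .
    . . . X X . .
    . . . X X . .
    . . . X X . .
    . . . . . . .
    . . . . . . .
    . . . . . . .
    . . . . . . .

Z-buffer (winner per pixel, '.' = empty):
  . . 2 2 2 2 .
  . . . 2 2 0 0
  . . 1 2 2 . 0
  . . 1 2 2 . 0
  . . . . . . .
  . . . . . . .
  . . . . . . .
  . . . . . . .

Final: -1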